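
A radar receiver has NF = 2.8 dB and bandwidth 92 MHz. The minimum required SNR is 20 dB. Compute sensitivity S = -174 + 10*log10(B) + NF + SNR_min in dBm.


10*log10(92000000.0) = 79.64
S = -174 + 79.64 + 2.8 + 20 = -71.6 dBm

-71.6 dBm


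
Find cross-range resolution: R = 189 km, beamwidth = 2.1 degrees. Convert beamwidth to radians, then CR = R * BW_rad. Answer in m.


BW_rad = 0.036651914
CR = 189000 * 0.036651914 = 6927.2 m

6927.2 m


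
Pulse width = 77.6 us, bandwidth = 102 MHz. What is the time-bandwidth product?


TBP = 77.6 * 102 = 7915.2

7915.2


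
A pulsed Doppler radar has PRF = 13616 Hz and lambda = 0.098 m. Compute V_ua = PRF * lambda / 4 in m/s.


V_ua = 13616 * 0.098 / 4 = 333.6 m/s

333.6 m/s


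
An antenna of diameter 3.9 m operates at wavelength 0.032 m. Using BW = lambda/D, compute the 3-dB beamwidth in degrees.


BW_rad = 0.032 / 3.9 = 0.008205
BW_deg = 0.47 degrees

0.47 degrees


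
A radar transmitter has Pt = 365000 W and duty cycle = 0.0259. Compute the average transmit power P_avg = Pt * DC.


P_avg = 365000 * 0.0259 = 9453.5 W

9453.5 W


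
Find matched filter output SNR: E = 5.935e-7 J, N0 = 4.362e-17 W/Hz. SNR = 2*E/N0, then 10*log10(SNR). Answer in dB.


SNR_lin = 2 * 5.935e-7 / 4.362e-17 = 2.721e10
SNR_dB = 10*log10(2.721e10) = 104.3 dB

104.3 dB


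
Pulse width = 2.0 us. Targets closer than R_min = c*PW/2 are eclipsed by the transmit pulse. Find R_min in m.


R_min = 3e8 * 2.0e-6 / 2 = 300.0 m

300.0 m


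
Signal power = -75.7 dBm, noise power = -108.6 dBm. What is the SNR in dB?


SNR = -75.7 - (-108.6) = 32.9 dB

32.9 dB


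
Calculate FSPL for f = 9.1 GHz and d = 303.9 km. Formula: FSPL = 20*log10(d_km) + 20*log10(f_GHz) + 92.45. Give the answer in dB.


20*log10(303.9) = 49.65
20*log10(9.1) = 19.18
FSPL = 161.3 dB

161.3 dB


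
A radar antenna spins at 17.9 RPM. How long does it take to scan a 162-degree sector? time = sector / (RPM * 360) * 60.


t = 162 / (17.9 * 360) * 60 = 1.51 s

1.51 s


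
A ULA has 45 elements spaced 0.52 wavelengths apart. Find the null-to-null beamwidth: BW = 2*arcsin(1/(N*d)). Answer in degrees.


1/(N*d) = 1/(45*0.52) = 0.042735
BW = 2*arcsin(0.042735) = 4.9 degrees

4.9 degrees


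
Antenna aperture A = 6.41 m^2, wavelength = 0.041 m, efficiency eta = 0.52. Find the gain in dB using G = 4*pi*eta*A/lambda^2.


G_linear = 4*pi*0.52*6.41/0.041^2 = 24917.45
G_dB = 10*log10(24917.45) = 44.0 dB

44.0 dB


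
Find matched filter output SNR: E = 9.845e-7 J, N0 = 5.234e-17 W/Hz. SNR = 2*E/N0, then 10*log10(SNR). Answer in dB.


SNR_lin = 2 * 9.845e-7 / 5.234e-17 = 3.762e10
SNR_dB = 10*log10(3.762e10) = 105.8 dB

105.8 dB


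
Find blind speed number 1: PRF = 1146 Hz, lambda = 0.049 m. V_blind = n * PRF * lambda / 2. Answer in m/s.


V_blind = 1 * 1146 * 0.049 / 2 = 28.1 m/s

28.1 m/s


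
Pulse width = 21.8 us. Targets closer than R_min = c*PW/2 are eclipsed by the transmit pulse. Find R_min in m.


R_min = 3e8 * 21.8e-6 / 2 = 3270.0 m

3270.0 m


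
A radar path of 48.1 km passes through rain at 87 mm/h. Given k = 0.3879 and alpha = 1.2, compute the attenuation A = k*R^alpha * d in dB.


gamma = 0.3879 * 87^1.2 = 82.44093 dB/km
A = 82.44093 * 48.1 = 3965.41 dB

3965.41 dB


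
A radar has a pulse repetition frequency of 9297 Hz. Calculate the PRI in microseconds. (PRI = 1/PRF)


PRI = 1/9297 = 0.0001075616 s = 107.6 us

107.6 us


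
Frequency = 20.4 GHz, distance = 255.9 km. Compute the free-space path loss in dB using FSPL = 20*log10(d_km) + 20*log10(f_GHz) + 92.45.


20*log10(255.9) = 48.16
20*log10(20.4) = 26.19
FSPL = 166.8 dB

166.8 dB


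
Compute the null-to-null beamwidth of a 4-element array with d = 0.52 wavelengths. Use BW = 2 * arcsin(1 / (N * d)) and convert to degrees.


1/(N*d) = 1/(4*0.52) = 0.480769
BW = 2*arcsin(0.480769) = 57.5 degrees

57.5 degrees


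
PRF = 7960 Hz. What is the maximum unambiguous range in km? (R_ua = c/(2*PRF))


R_ua = 3e8 / (2 * 7960) = 18844.2 m = 18.8 km

18.8 km


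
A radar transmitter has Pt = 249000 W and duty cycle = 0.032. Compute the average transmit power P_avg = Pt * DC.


P_avg = 249000 * 0.032 = 7968.0 W

7968.0 W


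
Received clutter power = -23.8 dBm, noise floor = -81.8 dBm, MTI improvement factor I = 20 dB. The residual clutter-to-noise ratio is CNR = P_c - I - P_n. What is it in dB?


CNR = -23.8 - 20 - (-81.8) = 38.0 dB

38.0 dB


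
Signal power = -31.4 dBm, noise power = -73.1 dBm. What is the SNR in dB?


SNR = -31.4 - (-73.1) = 41.7 dB

41.7 dB


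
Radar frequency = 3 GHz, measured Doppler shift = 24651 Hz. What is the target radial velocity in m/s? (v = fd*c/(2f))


v = 24651 * 3e8 / (2 * 3000000000.0) = 1232.6 m/s

1232.6 m/s


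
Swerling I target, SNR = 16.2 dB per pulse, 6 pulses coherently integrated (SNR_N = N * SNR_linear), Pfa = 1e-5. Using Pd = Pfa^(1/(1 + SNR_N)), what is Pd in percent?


SNR_lin = 10^(16.2/10) = 41.68694
SNR_N = 6 * 41.68694 = 250.12164
1/(1 + SNR_N) = 1/251.12164 = 0.0039821
Pd = (1e-5)^0.0039821 = 0.95519
Pd = 95.5%

95.5%


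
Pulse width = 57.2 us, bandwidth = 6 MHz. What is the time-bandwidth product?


TBP = 57.2 * 6 = 343.2

343.2


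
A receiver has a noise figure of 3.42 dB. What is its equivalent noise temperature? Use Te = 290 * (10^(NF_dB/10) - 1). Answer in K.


NF_lin = 10^(3.42/10) = 2.19786
Te = 290 * (2.19786 - 1) = 347.4 K

347.4 K


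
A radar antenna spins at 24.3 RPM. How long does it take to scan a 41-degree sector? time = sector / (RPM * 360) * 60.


t = 41 / (24.3 * 360) * 60 = 0.28 s

0.28 s


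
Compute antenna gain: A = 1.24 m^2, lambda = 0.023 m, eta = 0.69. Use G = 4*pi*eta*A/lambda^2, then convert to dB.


G_linear = 4*pi*0.69*1.24/0.023^2 = 20324.74
G_dB = 10*log10(20324.74) = 43.1 dB

43.1 dB


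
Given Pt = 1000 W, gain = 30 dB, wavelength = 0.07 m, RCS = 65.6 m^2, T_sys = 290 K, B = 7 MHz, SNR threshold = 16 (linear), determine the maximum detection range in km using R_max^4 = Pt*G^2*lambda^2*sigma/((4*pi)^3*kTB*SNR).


G_lin = 10^(30/10) = 1000.0
R^4 = 1000 * 1000.0^2 * 0.07^2 * 65.6 / ((4*pi)^3 * 1.38e-23 * 290 * 7000000.0 * 16)
R^4 = 3.61389e17 m^4
R_max = (3.61389e17)^(1/4) = 24518.5 m = 24.5 km

24.5 km


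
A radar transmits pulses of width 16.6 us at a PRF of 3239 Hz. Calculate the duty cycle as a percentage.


DC = 16.6e-6 * 3239 * 100 = 5.38%

5.38%


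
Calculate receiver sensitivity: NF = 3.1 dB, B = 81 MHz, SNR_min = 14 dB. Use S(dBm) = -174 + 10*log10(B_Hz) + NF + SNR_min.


10*log10(81000000.0) = 79.08
S = -174 + 79.08 + 3.1 + 14 = -77.8 dBm

-77.8 dBm


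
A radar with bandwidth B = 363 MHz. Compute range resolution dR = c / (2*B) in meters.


dR = 3e8 / (2 * 363000000.0) = 0.41 m

0.41 m


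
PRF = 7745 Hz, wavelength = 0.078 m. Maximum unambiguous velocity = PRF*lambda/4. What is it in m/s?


V_ua = 7745 * 0.078 / 4 = 151.0 m/s

151.0 m/s


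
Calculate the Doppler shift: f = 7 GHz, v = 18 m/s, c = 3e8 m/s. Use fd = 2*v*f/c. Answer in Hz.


fd = 2 * 18 * 7000000000.0 / 3e8 = 840.0 Hz

840.0 Hz


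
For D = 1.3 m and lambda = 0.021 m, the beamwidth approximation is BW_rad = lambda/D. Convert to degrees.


BW_rad = 0.021 / 1.3 = 0.016154
BW_deg = 0.93 degrees

0.93 degrees


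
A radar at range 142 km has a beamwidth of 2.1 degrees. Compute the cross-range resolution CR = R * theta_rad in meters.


BW_rad = 0.036651914
CR = 142000 * 0.036651914 = 5204.6 m

5204.6 m


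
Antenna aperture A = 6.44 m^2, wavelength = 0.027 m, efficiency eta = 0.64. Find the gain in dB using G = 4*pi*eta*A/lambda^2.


G_linear = 4*pi*0.64*6.44/0.027^2 = 71047.4
G_dB = 10*log10(71047.4) = 48.5 dB

48.5 dB


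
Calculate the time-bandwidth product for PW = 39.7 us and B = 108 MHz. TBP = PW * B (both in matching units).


TBP = 39.7 * 108 = 4287.6

4287.6


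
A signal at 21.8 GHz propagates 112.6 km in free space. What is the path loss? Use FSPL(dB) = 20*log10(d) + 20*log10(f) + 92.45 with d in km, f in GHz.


20*log10(112.6) = 41.03
20*log10(21.8) = 26.77
FSPL = 160.2 dB

160.2 dB


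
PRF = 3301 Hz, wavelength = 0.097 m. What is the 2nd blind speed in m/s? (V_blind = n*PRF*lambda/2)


V_blind = 2 * 3301 * 0.097 / 2 = 320.2 m/s

320.2 m/s


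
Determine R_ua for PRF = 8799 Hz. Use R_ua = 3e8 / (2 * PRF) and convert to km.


R_ua = 3e8 / (2 * 8799) = 17047.4 m = 17.0 km

17.0 km


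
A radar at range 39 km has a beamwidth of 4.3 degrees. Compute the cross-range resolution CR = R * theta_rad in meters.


BW_rad = 0.075049158
CR = 39000 * 0.075049158 = 2926.9 m

2926.9 m


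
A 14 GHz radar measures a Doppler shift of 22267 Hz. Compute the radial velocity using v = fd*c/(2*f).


v = 22267 * 3e8 / (2 * 14000000000.0) = 238.6 m/s

238.6 m/s


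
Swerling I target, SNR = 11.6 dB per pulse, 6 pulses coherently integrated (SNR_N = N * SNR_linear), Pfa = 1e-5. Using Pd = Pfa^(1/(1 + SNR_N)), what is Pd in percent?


SNR_lin = 10^(11.6/10) = 14.4544
SNR_N = 6 * 14.4544 = 86.7264
1/(1 + SNR_N) = 1/87.7264 = 0.0113991
Pd = (1e-5)^0.0113991 = 0.87701
Pd = 87.7%

87.7%


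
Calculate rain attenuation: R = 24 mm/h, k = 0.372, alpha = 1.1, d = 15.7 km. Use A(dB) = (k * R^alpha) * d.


gamma = 0.372 * 24^1.1 = 12.268043 dB/km
A = 12.268043 * 15.7 = 192.61 dB

192.61 dB


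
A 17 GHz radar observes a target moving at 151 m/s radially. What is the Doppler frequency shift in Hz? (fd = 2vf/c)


fd = 2 * 151 * 17000000000.0 / 3e8 = 17113.3 Hz

17113.3 Hz


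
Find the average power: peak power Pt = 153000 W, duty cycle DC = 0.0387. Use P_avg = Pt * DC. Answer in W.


P_avg = 153000 * 0.0387 = 5921.1 W

5921.1 W


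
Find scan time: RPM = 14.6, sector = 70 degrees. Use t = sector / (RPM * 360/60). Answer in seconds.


t = 70 / (14.6 * 360) * 60 = 0.8 s

0.8 s


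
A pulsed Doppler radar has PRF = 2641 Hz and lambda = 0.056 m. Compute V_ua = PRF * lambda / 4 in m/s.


V_ua = 2641 * 0.056 / 4 = 37.0 m/s

37.0 m/s


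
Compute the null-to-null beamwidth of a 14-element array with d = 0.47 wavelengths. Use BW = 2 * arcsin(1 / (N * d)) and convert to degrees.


1/(N*d) = 1/(14*0.47) = 0.151976
BW = 2*arcsin(0.151976) = 17.5 degrees

17.5 degrees


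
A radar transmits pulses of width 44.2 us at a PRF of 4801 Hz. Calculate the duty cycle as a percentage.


DC = 44.2e-6 * 4801 * 100 = 21.22%

21.22%


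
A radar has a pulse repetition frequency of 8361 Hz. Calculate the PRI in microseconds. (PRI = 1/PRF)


PRI = 1/8361 = 0.0001196029 s = 119.6 us

119.6 us


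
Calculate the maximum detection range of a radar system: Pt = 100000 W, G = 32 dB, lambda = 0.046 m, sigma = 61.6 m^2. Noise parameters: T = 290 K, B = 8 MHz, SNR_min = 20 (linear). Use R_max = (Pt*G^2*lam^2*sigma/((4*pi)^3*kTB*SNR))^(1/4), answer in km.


G_lin = 10^(32/10) = 1584.893192
R^4 = 100000 * 1584.893192^2 * 0.046^2 * 61.6 / ((4*pi)^3 * 1.38e-23 * 290 * 8000000.0 * 20)
R^4 = 2.57673e19 m^4
R_max = (2.57673e19)^(1/4) = 71247.1 m = 71.2 km

71.2 km


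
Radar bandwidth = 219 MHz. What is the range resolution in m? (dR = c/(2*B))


dR = 3e8 / (2 * 219000000.0) = 0.68 m

0.68 m


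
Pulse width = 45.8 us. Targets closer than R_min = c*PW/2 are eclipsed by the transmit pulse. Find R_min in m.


R_min = 3e8 * 45.8e-6 / 2 = 6870.0 m

6870.0 m


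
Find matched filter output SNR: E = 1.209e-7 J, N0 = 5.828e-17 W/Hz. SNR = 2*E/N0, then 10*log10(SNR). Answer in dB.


SNR_lin = 2 * 1.209e-7 / 5.828e-17 = 4.149e9
SNR_dB = 10*log10(4.149e9) = 96.2 dB

96.2 dB


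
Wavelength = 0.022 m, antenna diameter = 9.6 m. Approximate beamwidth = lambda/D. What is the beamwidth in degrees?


BW_rad = 0.022 / 9.6 = 0.002292
BW_deg = 0.13 degrees

0.13 degrees


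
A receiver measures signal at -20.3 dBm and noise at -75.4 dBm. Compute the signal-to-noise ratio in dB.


SNR = -20.3 - (-75.4) = 55.1 dB

55.1 dB


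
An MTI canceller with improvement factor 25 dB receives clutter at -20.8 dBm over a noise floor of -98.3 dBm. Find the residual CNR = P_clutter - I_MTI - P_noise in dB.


CNR = -20.8 - 25 - (-98.3) = 52.5 dB

52.5 dB


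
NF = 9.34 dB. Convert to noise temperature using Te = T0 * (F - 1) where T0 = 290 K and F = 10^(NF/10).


NF_lin = 10^(9.34/10) = 8.590135
Te = 290 * (8.590135 - 1) = 2201.1 K

2201.1 K


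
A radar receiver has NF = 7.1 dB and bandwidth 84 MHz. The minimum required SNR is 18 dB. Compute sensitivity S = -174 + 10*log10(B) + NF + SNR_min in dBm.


10*log10(84000000.0) = 79.24
S = -174 + 79.24 + 7.1 + 18 = -69.7 dBm

-69.7 dBm


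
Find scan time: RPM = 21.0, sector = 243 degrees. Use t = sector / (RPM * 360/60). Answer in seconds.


t = 243 / (21.0 * 360) * 60 = 1.93 s

1.93 s


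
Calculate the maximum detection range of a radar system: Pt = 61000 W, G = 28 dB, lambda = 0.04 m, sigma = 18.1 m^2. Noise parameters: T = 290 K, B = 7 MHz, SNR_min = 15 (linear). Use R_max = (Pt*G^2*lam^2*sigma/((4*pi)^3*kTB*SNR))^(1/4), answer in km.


G_lin = 10^(28/10) = 630.957344
R^4 = 61000 * 630.957344^2 * 0.04^2 * 18.1 / ((4*pi)^3 * 1.38e-23 * 290 * 7000000.0 * 15)
R^4 = 8.43398e17 m^4
R_max = (8.43398e17)^(1/4) = 30304.6 m = 30.3 km

30.3 km


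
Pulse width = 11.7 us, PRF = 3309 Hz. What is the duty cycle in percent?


DC = 11.7e-6 * 3309 * 100 = 3.87%

3.87%


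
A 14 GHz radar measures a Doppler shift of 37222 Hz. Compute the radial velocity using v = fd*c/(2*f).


v = 37222 * 3e8 / (2 * 14000000000.0) = 398.8 m/s

398.8 m/s


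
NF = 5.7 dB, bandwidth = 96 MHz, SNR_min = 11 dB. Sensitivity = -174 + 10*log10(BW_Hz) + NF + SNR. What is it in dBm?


10*log10(96000000.0) = 79.82
S = -174 + 79.82 + 5.7 + 11 = -77.5 dBm

-77.5 dBm


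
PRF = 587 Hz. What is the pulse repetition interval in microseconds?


PRI = 1/587 = 0.0017035775 s = 1703.6 us

1703.6 us


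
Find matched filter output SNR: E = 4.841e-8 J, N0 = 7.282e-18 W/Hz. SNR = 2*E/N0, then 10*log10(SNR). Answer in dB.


SNR_lin = 2 * 4.841e-8 / 7.282e-18 = 1.33e10
SNR_dB = 10*log10(1.33e10) = 101.2 dB

101.2 dB


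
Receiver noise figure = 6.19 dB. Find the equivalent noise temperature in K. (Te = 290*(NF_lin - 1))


NF_lin = 10^(6.19/10) = 4.159106
Te = 290 * (4.159106 - 1) = 916.1 K

916.1 K


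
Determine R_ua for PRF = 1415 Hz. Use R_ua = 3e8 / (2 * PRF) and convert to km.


R_ua = 3e8 / (2 * 1415) = 106007.1 m = 106.0 km

106.0 km


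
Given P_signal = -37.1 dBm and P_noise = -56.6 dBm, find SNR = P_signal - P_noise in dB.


SNR = -37.1 - (-56.6) = 19.5 dB

19.5 dB


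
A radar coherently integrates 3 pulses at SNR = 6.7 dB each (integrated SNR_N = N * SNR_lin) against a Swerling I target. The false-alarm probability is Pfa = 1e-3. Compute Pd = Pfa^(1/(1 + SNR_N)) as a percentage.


SNR_lin = 10^(6.7/10) = 4.67735
SNR_N = 3 * 4.67735 = 14.03205
1/(1 + SNR_N) = 1/15.03205 = 0.0665245
Pd = (1e-3)^0.0665245 = 0.63158
Pd = 63.2%

63.2%


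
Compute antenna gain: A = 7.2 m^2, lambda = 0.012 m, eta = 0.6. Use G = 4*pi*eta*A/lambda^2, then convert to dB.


G_linear = 4*pi*0.6*7.2/0.012^2 = 376991.12
G_dB = 10*log10(376991.12) = 55.8 dB

55.8 dB


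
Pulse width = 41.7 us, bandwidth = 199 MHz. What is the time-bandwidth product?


TBP = 41.7 * 199 = 8298.3

8298.3


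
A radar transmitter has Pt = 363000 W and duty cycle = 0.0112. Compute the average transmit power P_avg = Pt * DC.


P_avg = 363000 * 0.0112 = 4065.6 W

4065.6 W


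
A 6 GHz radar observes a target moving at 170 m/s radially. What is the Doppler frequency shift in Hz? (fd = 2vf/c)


fd = 2 * 170 * 6000000000.0 / 3e8 = 6800.0 Hz

6800.0 Hz


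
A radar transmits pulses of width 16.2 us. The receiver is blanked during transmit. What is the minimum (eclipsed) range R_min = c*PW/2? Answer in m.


R_min = 3e8 * 16.2e-6 / 2 = 2430.0 m

2430.0 m


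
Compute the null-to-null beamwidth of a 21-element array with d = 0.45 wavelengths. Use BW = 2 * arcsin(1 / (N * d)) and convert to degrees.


1/(N*d) = 1/(21*0.45) = 0.10582
BW = 2*arcsin(0.10582) = 12.1 degrees

12.1 degrees


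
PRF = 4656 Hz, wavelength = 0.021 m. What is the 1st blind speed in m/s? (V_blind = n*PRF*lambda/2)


V_blind = 1 * 4656 * 0.021 / 2 = 48.9 m/s

48.9 m/s


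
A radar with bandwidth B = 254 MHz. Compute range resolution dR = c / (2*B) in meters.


dR = 3e8 / (2 * 254000000.0) = 0.59 m

0.59 m


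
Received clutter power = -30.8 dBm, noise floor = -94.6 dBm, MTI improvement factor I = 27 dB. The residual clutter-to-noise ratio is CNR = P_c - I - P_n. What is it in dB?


CNR = -30.8 - 27 - (-94.6) = 36.8 dB

36.8 dB


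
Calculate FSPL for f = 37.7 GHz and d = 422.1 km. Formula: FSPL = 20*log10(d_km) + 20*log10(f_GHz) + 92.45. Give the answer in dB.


20*log10(422.1) = 52.51
20*log10(37.7) = 31.53
FSPL = 176.5 dB

176.5 dB


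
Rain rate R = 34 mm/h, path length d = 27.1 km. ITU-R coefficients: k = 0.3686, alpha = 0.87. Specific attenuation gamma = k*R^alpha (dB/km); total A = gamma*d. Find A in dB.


gamma = 0.3686 * 34^0.87 = 7.923955 dB/km
A = 7.923955 * 27.1 = 214.74 dB

214.74 dB


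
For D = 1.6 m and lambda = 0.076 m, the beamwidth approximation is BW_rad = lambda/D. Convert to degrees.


BW_rad = 0.076 / 1.6 = 0.0475
BW_deg = 2.72 degrees

2.72 degrees


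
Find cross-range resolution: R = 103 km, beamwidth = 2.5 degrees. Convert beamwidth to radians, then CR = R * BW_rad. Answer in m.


BW_rad = 0.043633231
CR = 103000 * 0.043633231 = 4494.2 m

4494.2 m


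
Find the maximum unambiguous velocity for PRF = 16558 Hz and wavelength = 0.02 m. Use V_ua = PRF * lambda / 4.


V_ua = 16558 * 0.02 / 4 = 82.8 m/s

82.8 m/s


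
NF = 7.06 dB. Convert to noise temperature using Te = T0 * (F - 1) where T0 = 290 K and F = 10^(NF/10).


NF_lin = 10^(7.06/10) = 5.081594
Te = 290 * (5.081594 - 1) = 1183.7 K

1183.7 K


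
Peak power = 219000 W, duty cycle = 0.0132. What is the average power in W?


P_avg = 219000 * 0.0132 = 2890.8 W

2890.8 W


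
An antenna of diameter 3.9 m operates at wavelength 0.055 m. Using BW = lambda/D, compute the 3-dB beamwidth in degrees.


BW_rad = 0.055 / 3.9 = 0.014103
BW_deg = 0.81 degrees

0.81 degrees


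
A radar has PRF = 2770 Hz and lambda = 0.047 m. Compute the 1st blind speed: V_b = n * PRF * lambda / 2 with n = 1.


V_blind = 1 * 2770 * 0.047 / 2 = 65.1 m/s

65.1 m/s


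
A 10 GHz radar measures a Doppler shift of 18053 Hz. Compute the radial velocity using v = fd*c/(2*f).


v = 18053 * 3e8 / (2 * 10000000000.0) = 270.8 m/s

270.8 m/s


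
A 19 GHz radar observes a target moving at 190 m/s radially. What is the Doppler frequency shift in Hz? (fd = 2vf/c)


fd = 2 * 190 * 19000000000.0 / 3e8 = 24066.7 Hz

24066.7 Hz


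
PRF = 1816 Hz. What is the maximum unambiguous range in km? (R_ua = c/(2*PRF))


R_ua = 3e8 / (2 * 1816) = 82599.1 m = 82.6 km

82.6 km


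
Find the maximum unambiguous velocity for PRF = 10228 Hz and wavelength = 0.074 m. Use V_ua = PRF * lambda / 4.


V_ua = 10228 * 0.074 / 4 = 189.2 m/s

189.2 m/s


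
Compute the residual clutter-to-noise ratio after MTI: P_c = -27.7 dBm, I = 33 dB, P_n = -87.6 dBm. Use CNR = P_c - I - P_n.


CNR = -27.7 - 33 - (-87.6) = 26.9 dB

26.9 dB


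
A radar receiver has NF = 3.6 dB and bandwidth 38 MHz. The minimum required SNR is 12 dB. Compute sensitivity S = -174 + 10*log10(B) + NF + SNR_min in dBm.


10*log10(38000000.0) = 75.8
S = -174 + 75.8 + 3.6 + 12 = -82.6 dBm

-82.6 dBm


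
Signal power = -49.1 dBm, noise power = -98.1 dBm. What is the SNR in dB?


SNR = -49.1 - (-98.1) = 49.0 dB

49.0 dB


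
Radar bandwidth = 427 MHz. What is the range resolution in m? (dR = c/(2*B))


dR = 3e8 / (2 * 427000000.0) = 0.35 m

0.35 m


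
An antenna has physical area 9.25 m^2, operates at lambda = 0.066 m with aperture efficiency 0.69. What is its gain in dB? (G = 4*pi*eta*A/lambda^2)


G_linear = 4*pi*0.69*9.25/0.066^2 = 18412.5
G_dB = 10*log10(18412.5) = 42.7 dB

42.7 dB


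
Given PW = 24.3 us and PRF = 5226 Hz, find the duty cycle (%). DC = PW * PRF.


DC = 24.3e-6 * 5226 * 100 = 12.7%

12.7%


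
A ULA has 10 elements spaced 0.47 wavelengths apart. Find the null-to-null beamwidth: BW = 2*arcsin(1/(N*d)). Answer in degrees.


1/(N*d) = 1/(10*0.47) = 0.212766
BW = 2*arcsin(0.212766) = 24.6 degrees

24.6 degrees


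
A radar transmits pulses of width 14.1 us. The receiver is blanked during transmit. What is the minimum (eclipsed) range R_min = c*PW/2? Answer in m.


R_min = 3e8 * 14.1e-6 / 2 = 2115.0 m

2115.0 m


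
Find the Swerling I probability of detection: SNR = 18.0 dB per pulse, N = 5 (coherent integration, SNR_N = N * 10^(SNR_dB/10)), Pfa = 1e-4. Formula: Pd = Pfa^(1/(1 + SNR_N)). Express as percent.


SNR_lin = 10^(18.0/10) = 63.09573
SNR_N = 5 * 63.09573 = 315.47865
1/(1 + SNR_N) = 1/316.47865 = 0.0031598
Pd = (1e-4)^0.0031598 = 0.97132
Pd = 97.1%

97.1%


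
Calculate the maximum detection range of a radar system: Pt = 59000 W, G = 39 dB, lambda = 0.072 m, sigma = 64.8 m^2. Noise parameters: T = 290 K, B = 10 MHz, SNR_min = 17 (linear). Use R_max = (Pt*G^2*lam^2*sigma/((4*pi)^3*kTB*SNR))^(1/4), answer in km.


G_lin = 10^(39/10) = 7943.282347
R^4 = 59000 * 7943.282347^2 * 0.072^2 * 64.8 / ((4*pi)^3 * 1.38e-23 * 290 * 10000000.0 * 17)
R^4 = 9.26267e20 m^4
R_max = (9.26267e20)^(1/4) = 174455.3 m = 174.5 km

174.5 km


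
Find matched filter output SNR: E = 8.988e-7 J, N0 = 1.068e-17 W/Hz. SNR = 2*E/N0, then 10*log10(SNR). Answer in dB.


SNR_lin = 2 * 8.988e-7 / 1.068e-17 = 1.683e11
SNR_dB = 10*log10(1.683e11) = 112.3 dB

112.3 dB


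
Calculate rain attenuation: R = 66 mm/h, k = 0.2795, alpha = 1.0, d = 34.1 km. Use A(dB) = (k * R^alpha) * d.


gamma = 0.2795 * 66^1.0 = 18.447 dB/km
A = 18.447 * 34.1 = 629.04 dB

629.04 dB


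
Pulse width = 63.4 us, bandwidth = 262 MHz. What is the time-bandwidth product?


TBP = 63.4 * 262 = 16610.8

16610.8


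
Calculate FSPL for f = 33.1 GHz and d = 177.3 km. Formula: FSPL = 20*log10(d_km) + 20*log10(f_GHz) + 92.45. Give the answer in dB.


20*log10(177.3) = 44.97
20*log10(33.1) = 30.4
FSPL = 167.8 dB

167.8 dB


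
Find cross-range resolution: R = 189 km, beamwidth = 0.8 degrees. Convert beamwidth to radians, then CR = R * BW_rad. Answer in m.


BW_rad = 0.013962634
CR = 189000 * 0.013962634 = 2638.9 m

2638.9 m


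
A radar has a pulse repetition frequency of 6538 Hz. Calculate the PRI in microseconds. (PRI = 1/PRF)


PRI = 1/6538 = 0.000152952 s = 153.0 us

153.0 us


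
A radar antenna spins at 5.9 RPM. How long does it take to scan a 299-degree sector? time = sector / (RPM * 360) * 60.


t = 299 / (5.9 * 360) * 60 = 8.45 s

8.45 s


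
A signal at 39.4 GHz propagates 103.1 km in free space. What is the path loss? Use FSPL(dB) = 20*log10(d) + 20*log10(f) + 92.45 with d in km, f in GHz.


20*log10(103.1) = 40.27
20*log10(39.4) = 31.91
FSPL = 164.6 dB

164.6 dB


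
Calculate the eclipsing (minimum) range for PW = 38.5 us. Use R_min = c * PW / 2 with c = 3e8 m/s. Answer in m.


R_min = 3e8 * 38.5e-6 / 2 = 5775.0 m

5775.0 m


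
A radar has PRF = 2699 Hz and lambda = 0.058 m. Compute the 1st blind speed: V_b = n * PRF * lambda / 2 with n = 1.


V_blind = 1 * 2699 * 0.058 / 2 = 78.3 m/s

78.3 m/s


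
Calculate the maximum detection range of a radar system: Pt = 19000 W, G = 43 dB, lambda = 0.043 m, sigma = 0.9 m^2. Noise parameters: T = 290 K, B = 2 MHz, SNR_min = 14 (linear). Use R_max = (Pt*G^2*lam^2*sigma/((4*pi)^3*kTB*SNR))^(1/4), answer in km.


G_lin = 10^(43/10) = 19952.62315
R^4 = 19000 * 19952.62315^2 * 0.043^2 * 0.9 / ((4*pi)^3 * 1.38e-23 * 290 * 2000000.0 * 14)
R^4 = 5.66068e19 m^4
R_max = (5.66068e19)^(1/4) = 86739.5 m = 86.7 km

86.7 km


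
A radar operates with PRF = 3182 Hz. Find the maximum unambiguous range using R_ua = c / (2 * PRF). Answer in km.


R_ua = 3e8 / (2 * 3182) = 47140.2 m = 47.1 km

47.1 km


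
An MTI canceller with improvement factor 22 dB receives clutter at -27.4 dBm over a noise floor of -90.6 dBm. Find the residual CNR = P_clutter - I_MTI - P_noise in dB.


CNR = -27.4 - 22 - (-90.6) = 41.2 dB

41.2 dB


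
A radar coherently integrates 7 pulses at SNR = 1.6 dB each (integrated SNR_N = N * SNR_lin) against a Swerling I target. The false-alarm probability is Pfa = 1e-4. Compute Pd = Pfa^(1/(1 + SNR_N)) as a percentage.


SNR_lin = 10^(1.6/10) = 1.44544
SNR_N = 7 * 1.44544 = 10.11808
1/(1 + SNR_N) = 1/11.11808 = 0.0899436
Pd = (1e-4)^0.0899436 = 0.43674
Pd = 43.7%

43.7%


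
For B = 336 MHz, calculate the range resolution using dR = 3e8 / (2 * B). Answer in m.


dR = 3e8 / (2 * 336000000.0) = 0.45 m

0.45 m


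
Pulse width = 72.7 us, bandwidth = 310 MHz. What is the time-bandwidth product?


TBP = 72.7 * 310 = 22537.0

22537.0


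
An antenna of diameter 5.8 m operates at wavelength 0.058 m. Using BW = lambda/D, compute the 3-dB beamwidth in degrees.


BW_rad = 0.058 / 5.8 = 0.01
BW_deg = 0.57 degrees

0.57 degrees


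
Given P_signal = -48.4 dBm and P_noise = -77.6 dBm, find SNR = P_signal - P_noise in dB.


SNR = -48.4 - (-77.6) = 29.2 dB

29.2 dB


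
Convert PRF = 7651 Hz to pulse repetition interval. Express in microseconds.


PRI = 1/7651 = 0.0001307019 s = 130.7 us

130.7 us


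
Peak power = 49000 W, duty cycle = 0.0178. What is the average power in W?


P_avg = 49000 * 0.0178 = 872.2 W

872.2 W


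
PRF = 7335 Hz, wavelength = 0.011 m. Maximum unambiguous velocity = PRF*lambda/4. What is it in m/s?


V_ua = 7335 * 0.011 / 4 = 20.2 m/s

20.2 m/s


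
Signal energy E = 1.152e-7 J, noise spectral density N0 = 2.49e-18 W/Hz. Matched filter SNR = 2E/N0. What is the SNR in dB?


SNR_lin = 2 * 1.152e-7 / 2.49e-18 = 9.253e10
SNR_dB = 10*log10(9.253e10) = 109.7 dB

109.7 dB


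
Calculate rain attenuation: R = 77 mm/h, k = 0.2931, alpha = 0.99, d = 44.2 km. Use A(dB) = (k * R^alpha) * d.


gamma = 0.2931 * 77^0.99 = 21.609347 dB/km
A = 21.609347 * 44.2 = 955.13 dB

955.13 dB


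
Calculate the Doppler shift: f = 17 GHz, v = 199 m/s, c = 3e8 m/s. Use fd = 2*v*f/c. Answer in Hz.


fd = 2 * 199 * 17000000000.0 / 3e8 = 22553.3 Hz

22553.3 Hz


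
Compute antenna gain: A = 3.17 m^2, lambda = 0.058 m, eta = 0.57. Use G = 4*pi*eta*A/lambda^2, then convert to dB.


G_linear = 4*pi*0.57*3.17/0.058^2 = 6749.75
G_dB = 10*log10(6749.75) = 38.3 dB

38.3 dB


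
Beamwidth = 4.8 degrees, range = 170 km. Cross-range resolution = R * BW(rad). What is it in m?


BW_rad = 0.083775804
CR = 170000 * 0.083775804 = 14241.9 m

14241.9 m


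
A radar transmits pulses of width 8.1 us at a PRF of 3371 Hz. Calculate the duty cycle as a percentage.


DC = 8.1e-6 * 3371 * 100 = 2.73%

2.73%


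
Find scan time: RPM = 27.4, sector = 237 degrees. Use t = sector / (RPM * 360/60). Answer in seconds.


t = 237 / (27.4 * 360) * 60 = 1.44 s

1.44 s


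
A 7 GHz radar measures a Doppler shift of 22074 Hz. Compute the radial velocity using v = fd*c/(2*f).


v = 22074 * 3e8 / (2 * 7000000000.0) = 473.0 m/s

473.0 m/s


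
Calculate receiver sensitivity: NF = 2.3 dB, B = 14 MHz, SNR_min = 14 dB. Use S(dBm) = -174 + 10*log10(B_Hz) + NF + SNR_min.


10*log10(14000000.0) = 71.46
S = -174 + 71.46 + 2.3 + 14 = -86.2 dBm

-86.2 dBm


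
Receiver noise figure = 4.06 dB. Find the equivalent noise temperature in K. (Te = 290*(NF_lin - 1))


NF_lin = 10^(4.06/10) = 2.54683
Te = 290 * (2.54683 - 1) = 448.6 K

448.6 K


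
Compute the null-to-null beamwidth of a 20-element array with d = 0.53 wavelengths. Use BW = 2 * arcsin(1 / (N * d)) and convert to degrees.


1/(N*d) = 1/(20*0.53) = 0.09434
BW = 2*arcsin(0.09434) = 10.8 degrees

10.8 degrees


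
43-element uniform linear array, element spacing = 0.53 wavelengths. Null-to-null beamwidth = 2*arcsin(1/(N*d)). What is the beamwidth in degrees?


1/(N*d) = 1/(43*0.53) = 0.043879
BW = 2*arcsin(0.043879) = 5.0 degrees

5.0 degrees


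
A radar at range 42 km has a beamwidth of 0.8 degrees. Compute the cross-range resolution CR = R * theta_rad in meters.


BW_rad = 0.013962634
CR = 42000 * 0.013962634 = 586.4 m

586.4 m


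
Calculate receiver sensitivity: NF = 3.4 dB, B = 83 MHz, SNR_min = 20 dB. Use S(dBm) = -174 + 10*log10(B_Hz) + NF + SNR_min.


10*log10(83000000.0) = 79.19
S = -174 + 79.19 + 3.4 + 20 = -71.4 dBm

-71.4 dBm


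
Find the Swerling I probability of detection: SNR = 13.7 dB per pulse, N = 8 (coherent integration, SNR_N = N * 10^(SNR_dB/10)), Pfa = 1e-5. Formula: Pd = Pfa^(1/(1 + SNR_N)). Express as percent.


SNR_lin = 10^(13.7/10) = 23.44229
SNR_N = 8 * 23.44229 = 187.53832
1/(1 + SNR_N) = 1/188.53832 = 0.005304
Pd = (1e-5)^0.005304 = 0.94076
Pd = 94.1%

94.1%


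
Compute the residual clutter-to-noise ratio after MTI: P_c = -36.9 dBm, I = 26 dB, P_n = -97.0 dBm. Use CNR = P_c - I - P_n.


CNR = -36.9 - 26 - (-97.0) = 34.1 dB

34.1 dB


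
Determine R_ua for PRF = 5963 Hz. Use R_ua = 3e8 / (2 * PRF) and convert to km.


R_ua = 3e8 / (2 * 5963) = 25155.1 m = 25.2 km

25.2 km


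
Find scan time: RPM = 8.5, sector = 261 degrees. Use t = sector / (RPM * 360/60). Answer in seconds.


t = 261 / (8.5 * 360) * 60 = 5.12 s

5.12 s


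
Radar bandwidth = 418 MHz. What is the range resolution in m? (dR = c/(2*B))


dR = 3e8 / (2 * 418000000.0) = 0.36 m

0.36 m


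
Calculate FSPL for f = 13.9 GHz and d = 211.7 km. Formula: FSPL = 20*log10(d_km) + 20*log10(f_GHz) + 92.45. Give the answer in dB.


20*log10(211.7) = 46.51
20*log10(13.9) = 22.86
FSPL = 161.8 dB

161.8 dB


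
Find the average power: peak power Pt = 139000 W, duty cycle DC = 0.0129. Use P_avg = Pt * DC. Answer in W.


P_avg = 139000 * 0.0129 = 1793.1 W

1793.1 W


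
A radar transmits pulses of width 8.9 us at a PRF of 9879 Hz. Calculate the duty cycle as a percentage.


DC = 8.9e-6 * 9879 * 100 = 8.79%

8.79%


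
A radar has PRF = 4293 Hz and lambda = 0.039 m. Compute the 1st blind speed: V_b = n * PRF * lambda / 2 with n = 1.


V_blind = 1 * 4293 * 0.039 / 2 = 83.7 m/s

83.7 m/s


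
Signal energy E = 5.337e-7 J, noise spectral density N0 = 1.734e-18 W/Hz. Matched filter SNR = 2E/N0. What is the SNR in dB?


SNR_lin = 2 * 5.337e-7 / 1.734e-18 = 6.156e11
SNR_dB = 10*log10(6.156e11) = 117.9 dB

117.9 dB


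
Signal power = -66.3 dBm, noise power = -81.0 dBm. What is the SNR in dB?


SNR = -66.3 - (-81.0) = 14.7 dB

14.7 dB


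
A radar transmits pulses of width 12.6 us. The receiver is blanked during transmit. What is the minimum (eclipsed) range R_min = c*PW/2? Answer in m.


R_min = 3e8 * 12.6e-6 / 2 = 1890.0 m

1890.0 m


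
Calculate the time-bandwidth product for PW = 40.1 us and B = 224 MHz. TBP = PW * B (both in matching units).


TBP = 40.1 * 224 = 8982.4

8982.4


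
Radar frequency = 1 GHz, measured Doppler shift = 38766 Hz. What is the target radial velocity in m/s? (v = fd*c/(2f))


v = 38766 * 3e8 / (2 * 1000000000.0) = 5814.9 m/s

5814.9 m/s


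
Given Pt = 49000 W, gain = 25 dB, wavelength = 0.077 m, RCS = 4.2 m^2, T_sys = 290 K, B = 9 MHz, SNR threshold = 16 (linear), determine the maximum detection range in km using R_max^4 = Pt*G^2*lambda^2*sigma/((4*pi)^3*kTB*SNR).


G_lin = 10^(25/10) = 316.227766
R^4 = 49000 * 316.227766^2 * 0.077^2 * 4.2 / ((4*pi)^3 * 1.38e-23 * 290 * 9000000.0 * 16)
R^4 = 1.06698e17 m^4
R_max = (1.06698e17)^(1/4) = 18073.4 m = 18.1 km

18.1 km


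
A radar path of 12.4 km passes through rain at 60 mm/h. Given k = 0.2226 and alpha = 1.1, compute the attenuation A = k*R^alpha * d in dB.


gamma = 0.2226 * 60^1.1 = 20.11368 dB/km
A = 20.11368 * 12.4 = 249.41 dB

249.41 dB


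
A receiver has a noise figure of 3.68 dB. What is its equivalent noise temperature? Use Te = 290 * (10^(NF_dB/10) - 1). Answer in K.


NF_lin = 10^(3.68/10) = 2.333458
Te = 290 * (2.333458 - 1) = 386.7 K

386.7 K


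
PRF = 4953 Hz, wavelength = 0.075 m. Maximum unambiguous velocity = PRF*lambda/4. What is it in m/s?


V_ua = 4953 * 0.075 / 4 = 92.9 m/s

92.9 m/s


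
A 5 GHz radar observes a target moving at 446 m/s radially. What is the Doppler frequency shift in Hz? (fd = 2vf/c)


fd = 2 * 446 * 5000000000.0 / 3e8 = 14866.7 Hz

14866.7 Hz


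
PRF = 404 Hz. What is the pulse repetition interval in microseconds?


PRI = 1/404 = 0.0024752475 s = 2475.2 us

2475.2 us


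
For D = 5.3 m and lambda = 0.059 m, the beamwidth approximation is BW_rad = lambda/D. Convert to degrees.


BW_rad = 0.059 / 5.3 = 0.011132
BW_deg = 0.64 degrees

0.64 degrees


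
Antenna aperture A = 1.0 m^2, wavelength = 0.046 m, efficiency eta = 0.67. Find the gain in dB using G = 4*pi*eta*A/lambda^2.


G_linear = 4*pi*0.67*1.0/0.046^2 = 3978.95
G_dB = 10*log10(3978.95) = 36.0 dB

36.0 dB


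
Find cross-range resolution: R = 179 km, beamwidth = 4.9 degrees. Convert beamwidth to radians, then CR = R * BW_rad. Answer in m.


BW_rad = 0.085521133
CR = 179000 * 0.085521133 = 15308.3 m

15308.3 m


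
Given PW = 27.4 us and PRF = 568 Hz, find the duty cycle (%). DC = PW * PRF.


DC = 27.4e-6 * 568 * 100 = 1.56%

1.56%


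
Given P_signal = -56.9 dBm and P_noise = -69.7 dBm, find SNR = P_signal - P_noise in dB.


SNR = -56.9 - (-69.7) = 12.8 dB

12.8 dB


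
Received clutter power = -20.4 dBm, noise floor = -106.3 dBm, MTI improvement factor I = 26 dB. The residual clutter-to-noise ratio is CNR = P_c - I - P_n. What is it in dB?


CNR = -20.4 - 26 - (-106.3) = 59.9 dB

59.9 dB


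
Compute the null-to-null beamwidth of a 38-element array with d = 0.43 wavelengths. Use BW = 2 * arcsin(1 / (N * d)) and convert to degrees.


1/(N*d) = 1/(38*0.43) = 0.0612
BW = 2*arcsin(0.0612) = 7.0 degrees

7.0 degrees


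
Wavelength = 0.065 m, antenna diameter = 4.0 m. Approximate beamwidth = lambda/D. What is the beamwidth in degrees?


BW_rad = 0.065 / 4.0 = 0.01625
BW_deg = 0.93 degrees

0.93 degrees


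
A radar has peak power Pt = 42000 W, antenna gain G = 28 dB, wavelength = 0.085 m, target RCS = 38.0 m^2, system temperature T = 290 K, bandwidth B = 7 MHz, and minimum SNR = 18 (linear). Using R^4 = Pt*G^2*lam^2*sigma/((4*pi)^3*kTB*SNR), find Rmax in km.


G_lin = 10^(28/10) = 630.957344
R^4 = 42000 * 630.957344^2 * 0.085^2 * 38.0 / ((4*pi)^3 * 1.38e-23 * 290 * 7000000.0 * 18)
R^4 = 4.58768e18 m^4
R_max = (4.58768e18)^(1/4) = 46280.5 m = 46.3 km

46.3 km


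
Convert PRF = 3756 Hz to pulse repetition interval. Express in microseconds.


PRI = 1/3756 = 0.0002662407 s = 266.2 us

266.2 us


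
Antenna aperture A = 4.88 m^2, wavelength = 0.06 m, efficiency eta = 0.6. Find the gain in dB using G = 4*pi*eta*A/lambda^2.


G_linear = 4*pi*0.6*4.88/0.06^2 = 10220.65
G_dB = 10*log10(10220.65) = 40.1 dB

40.1 dB


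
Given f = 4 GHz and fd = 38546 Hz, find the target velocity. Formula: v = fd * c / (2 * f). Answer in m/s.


v = 38546 * 3e8 / (2 * 4000000000.0) = 1445.5 m/s

1445.5 m/s


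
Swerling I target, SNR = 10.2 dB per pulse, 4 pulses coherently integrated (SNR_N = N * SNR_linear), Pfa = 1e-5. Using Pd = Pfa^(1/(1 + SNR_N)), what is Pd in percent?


SNR_lin = 10^(10.2/10) = 10.47129
SNR_N = 4 * 10.47129 = 41.88516
1/(1 + SNR_N) = 1/42.88516 = 0.0233181
Pd = (1e-5)^0.0233181 = 0.76456
Pd = 76.5%

76.5%


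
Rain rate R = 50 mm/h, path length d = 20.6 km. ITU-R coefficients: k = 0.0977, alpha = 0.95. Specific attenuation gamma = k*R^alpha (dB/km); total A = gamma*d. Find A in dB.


gamma = 0.0977 * 50^0.95 = 4.017132 dB/km
A = 4.017132 * 20.6 = 82.75 dB

82.75 dB


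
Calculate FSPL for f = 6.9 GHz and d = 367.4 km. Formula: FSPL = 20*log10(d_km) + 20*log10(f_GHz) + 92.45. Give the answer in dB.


20*log10(367.4) = 51.3
20*log10(6.9) = 16.78
FSPL = 160.5 dB

160.5 dB


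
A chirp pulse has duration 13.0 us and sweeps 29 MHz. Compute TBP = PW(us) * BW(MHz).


TBP = 13.0 * 29 = 377.0

377.0


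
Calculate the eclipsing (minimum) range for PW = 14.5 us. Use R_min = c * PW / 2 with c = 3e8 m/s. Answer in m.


R_min = 3e8 * 14.5e-6 / 2 = 2175.0 m

2175.0 m


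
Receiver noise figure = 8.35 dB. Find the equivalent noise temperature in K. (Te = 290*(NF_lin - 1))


NF_lin = 10^(8.35/10) = 6.839116
Te = 290 * (6.839116 - 1) = 1693.3 K

1693.3 K


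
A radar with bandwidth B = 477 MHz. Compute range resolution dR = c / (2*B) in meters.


dR = 3e8 / (2 * 477000000.0) = 0.31 m

0.31 m


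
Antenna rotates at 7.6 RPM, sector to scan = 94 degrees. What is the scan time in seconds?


t = 94 / (7.6 * 360) * 60 = 2.06 s

2.06 s


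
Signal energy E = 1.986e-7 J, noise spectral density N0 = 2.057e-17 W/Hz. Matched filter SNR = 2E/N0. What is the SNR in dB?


SNR_lin = 2 * 1.986e-7 / 2.057e-17 = 1.931e10
SNR_dB = 10*log10(1.931e10) = 102.9 dB

102.9 dB


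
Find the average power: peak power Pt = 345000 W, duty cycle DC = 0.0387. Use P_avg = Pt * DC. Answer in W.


P_avg = 345000 * 0.0387 = 13351.5 W

13351.5 W


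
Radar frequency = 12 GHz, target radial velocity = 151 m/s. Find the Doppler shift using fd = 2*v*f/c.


fd = 2 * 151 * 12000000000.0 / 3e8 = 12080.0 Hz

12080.0 Hz


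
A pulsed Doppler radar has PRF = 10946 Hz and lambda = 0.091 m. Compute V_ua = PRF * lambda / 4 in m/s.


V_ua = 10946 * 0.091 / 4 = 249.0 m/s

249.0 m/s


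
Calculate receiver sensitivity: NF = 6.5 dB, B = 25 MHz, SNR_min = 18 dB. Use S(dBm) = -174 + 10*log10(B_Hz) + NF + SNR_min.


10*log10(25000000.0) = 73.98
S = -174 + 73.98 + 6.5 + 18 = -75.5 dBm

-75.5 dBm


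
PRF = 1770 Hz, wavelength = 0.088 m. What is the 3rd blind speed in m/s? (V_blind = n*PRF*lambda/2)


V_blind = 3 * 1770 * 0.088 / 2 = 233.6 m/s

233.6 m/s


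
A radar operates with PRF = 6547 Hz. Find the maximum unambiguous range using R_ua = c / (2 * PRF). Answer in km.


R_ua = 3e8 / (2 * 6547) = 22911.3 m = 22.9 km

22.9 km


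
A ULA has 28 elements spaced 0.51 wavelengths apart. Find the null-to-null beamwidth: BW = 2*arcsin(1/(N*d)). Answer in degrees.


1/(N*d) = 1/(28*0.51) = 0.070028
BW = 2*arcsin(0.070028) = 8.0 degrees

8.0 degrees


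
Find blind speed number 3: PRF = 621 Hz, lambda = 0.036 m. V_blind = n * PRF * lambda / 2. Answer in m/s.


V_blind = 3 * 621 * 0.036 / 2 = 33.5 m/s

33.5 m/s


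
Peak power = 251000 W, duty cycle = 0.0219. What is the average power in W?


P_avg = 251000 * 0.0219 = 5496.9 W

5496.9 W


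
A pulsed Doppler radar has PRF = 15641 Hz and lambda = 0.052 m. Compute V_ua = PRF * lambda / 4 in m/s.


V_ua = 15641 * 0.052 / 4 = 203.3 m/s

203.3 m/s


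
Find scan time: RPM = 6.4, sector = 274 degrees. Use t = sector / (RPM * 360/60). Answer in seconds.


t = 274 / (6.4 * 360) * 60 = 7.14 s

7.14 s


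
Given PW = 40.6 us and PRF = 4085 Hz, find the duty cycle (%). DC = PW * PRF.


DC = 40.6e-6 * 4085 * 100 = 16.59%

16.59%


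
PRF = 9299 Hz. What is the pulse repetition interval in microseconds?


PRI = 1/9299 = 0.0001075384 s = 107.5 us

107.5 us


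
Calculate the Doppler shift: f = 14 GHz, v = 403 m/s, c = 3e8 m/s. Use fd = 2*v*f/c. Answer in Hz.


fd = 2 * 403 * 14000000000.0 / 3e8 = 37613.3 Hz

37613.3 Hz


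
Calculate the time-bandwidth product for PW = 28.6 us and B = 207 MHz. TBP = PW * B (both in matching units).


TBP = 28.6 * 207 = 5920.2

5920.2


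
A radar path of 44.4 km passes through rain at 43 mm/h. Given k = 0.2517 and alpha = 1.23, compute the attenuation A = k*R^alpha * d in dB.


gamma = 0.2517 * 43^1.23 = 25.706883 dB/km
A = 25.706883 * 44.4 = 1141.39 dB

1141.39 dB
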